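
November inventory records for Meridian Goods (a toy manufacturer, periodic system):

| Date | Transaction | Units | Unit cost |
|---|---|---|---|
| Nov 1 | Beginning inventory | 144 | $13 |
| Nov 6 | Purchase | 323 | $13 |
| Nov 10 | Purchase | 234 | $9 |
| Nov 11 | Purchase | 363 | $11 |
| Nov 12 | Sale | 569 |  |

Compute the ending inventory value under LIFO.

Ending inventory = $6,323

Nov 12, 569 sold [LIFO — newest first]: 363 @ $11 + 206 @ $9 = $5,847
Ending inventory: 144 @ $13 + 323 @ $13 + 28 @ $9 = $6,323
Check: goods available $12,170 = COGS $5,847 + ending $6,323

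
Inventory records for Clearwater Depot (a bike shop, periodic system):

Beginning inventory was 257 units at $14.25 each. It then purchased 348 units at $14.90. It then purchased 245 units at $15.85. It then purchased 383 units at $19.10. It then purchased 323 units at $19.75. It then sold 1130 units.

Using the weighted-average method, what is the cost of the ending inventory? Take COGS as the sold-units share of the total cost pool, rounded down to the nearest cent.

Sale 1, sell 1130: 1130/1556 × $26,425.25 → $19,190.57
Ending inventory (cost pool remaining) = $7,234.68

Ending inventory = $7,234.68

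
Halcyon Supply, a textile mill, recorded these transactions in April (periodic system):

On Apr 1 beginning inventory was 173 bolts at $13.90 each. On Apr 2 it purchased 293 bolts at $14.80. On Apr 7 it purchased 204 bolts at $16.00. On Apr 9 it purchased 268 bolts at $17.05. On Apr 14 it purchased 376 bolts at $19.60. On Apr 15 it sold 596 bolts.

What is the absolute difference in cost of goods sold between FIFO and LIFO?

$2,299.50

FIFO COGS: 173 @ $13.90 + 293 @ $14.80 + 130 @ $16.00 = $8,821.10
LIFO COGS: 376 @ $19.60 + 220 @ $17.05 = $11,120.60
Difference = |$8,821.10 − $11,120.60| = $2,299.50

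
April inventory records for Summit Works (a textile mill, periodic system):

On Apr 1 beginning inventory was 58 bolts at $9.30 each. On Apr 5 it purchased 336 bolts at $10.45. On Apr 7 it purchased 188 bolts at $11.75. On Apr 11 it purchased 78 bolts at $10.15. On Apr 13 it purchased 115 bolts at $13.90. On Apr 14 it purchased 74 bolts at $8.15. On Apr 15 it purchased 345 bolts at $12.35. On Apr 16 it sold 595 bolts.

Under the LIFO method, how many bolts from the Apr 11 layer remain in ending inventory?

Apr 16, 595 sold [LIFO — newest first]: 345 @ $12.35 + 74 @ $8.15 + 115 @ $13.90 + 61 @ $10.15 = $7,081.50
Ending inventory: 58 @ $9.30 + 336 @ $10.45 + 188 @ $11.75 + 17 @ $10.15 = $6,432.15
Check: goods available $13,513.65 = COGS $7,081.50 + ending $6,432.15

17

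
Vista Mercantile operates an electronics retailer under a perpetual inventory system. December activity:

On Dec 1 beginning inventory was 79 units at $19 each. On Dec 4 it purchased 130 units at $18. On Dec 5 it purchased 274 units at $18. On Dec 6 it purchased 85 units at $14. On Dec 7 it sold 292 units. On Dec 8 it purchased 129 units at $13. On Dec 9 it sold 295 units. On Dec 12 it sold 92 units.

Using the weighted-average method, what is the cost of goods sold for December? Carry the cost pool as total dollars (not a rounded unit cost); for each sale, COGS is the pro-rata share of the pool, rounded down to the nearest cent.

After Dec 1: 79 on hand, pool $1,501.00 (≈ $19.0000 each)
After Dec 4: 209 on hand, pool $3,841.00 (≈ $18.3780 each)
After Dec 5: 483 on hand, pool $8,773.00 (≈ $18.1636 each)
After Dec 6: 568 on hand, pool $9,963.00 (≈ $17.5405 each)
Dec 7, sell 292: 292/568 × $9,963.00 → $5,121.82
After Dec 8: 405 on hand, pool $6,518.18 (≈ $16.0943 each)
Dec 9, sell 295: 295/405 × $6,518.18 → $4,747.81
Dec 12, sell 92: 92/110 × $1,770.37 → $1,480.67
Total COGS = $5,121.82 + $4,747.81 + $1,480.67 = $11,350.30
Ending inventory (cost pool remaining) = $289.70

COGS = $11,350.30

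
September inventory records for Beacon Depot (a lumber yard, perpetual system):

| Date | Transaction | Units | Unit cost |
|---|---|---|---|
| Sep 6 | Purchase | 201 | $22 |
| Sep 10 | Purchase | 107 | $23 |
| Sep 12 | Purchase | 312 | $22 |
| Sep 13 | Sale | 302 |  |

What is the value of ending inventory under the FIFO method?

Sep 13, 302 sold [FIFO — oldest first]: 201 @ $22 + 101 @ $23 = $6,745
Ending inventory: 6 @ $23 + 312 @ $22 = $7,002
Check: goods available $13,747 = COGS $6,745 + ending $7,002

Ending inventory = $7,002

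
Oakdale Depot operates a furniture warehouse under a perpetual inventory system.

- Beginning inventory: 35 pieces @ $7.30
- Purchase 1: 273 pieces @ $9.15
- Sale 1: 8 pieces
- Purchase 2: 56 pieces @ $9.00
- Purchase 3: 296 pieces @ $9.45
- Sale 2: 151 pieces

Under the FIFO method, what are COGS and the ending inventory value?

Sale 1 (8) [FIFO — oldest first]: 8 @ $7.30 = $58.40
Sale 2 (151) [FIFO — oldest first]: 27 @ $7.30 + 124 @ $9.15 = $1,331.70
Total COGS = $58.40 + $1,331.70 = $1,390.10
Ending inventory: 149 @ $9.15 + 56 @ $9.00 + 296 @ $9.45 = $4,664.55
Check: goods available $6,054.65 = COGS $1,390.10 + ending $4,664.55

COGS = $1,390.10; ending inventory = $4,664.55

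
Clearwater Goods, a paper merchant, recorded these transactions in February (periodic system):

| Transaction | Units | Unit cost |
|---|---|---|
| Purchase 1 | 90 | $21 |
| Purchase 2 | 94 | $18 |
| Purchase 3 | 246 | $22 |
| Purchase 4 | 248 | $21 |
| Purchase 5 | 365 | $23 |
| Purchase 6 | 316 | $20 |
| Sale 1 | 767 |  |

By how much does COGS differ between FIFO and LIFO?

$272

FIFO COGS: 90 @ $21 + 94 @ $18 + 246 @ $22 + 248 @ $21 + 89 @ $23 = $16,249
LIFO COGS: 316 @ $20 + 365 @ $23 + 86 @ $21 = $16,521
Difference = |$16,249 − $16,521| = $272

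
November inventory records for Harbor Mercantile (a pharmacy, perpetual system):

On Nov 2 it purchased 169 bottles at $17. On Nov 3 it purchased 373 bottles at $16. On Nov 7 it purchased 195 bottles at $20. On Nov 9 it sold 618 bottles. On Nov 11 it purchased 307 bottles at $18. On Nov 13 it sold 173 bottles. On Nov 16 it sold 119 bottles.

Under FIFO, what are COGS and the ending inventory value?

COGS = $15,855; ending inventory = $2,412

Nov 9, 618 sold [FIFO — oldest first]: 169 @ $17 + 373 @ $16 + 76 @ $20 = $10,361
Nov 13, 173 sold [FIFO — oldest first]: 119 @ $20 + 54 @ $18 = $3,352
Nov 16, 119 sold [FIFO — oldest first]: 119 @ $18 = $2,142
Total COGS = $10,361 + $3,352 + $2,142 = $15,855
Ending inventory: 134 @ $18 = $2,412
Check: goods available $18,267 = COGS $15,855 + ending $2,412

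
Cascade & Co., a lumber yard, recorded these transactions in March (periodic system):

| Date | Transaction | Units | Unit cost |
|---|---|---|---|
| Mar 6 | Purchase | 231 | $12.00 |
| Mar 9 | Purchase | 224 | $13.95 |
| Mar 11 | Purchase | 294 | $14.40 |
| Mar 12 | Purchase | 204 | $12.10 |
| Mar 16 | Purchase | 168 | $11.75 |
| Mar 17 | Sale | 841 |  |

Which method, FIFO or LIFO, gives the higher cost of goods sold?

FIFO COGS: 231 @ $12.00 + 224 @ $13.95 + 294 @ $14.40 + 92 @ $12.10 = $11,243.60
LIFO COGS: 168 @ $11.75 + 204 @ $12.10 + 294 @ $14.40 + 175 @ $13.95 = $11,117.25

FIFO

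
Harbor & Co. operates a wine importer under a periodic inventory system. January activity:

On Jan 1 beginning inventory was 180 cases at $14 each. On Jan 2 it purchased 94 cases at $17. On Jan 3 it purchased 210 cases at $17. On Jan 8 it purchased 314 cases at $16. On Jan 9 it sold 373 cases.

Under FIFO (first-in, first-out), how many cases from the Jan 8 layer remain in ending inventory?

314

Jan 9, 373 sold [FIFO — oldest first]: 180 @ $14 + 94 @ $17 + 99 @ $17 = $5,801
Ending inventory: 111 @ $17 + 314 @ $16 = $6,911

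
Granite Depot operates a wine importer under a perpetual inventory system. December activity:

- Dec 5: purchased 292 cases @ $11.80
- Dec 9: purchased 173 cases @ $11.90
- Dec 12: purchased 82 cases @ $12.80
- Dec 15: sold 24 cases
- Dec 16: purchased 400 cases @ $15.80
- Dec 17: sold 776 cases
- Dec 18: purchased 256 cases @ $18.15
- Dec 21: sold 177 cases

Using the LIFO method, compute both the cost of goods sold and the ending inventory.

Dec 15, 24 sold [LIFO — newest first]: 24 @ $12.80 = $307.20
Dec 17, 776 sold [LIFO — newest first]: 400 @ $15.80 + 58 @ $12.80 + 173 @ $11.90 + 145 @ $11.80 = $10,832.10
Dec 21, 177 sold [LIFO — newest first]: 177 @ $18.15 = $3,212.55
Total COGS = $307.20 + $10,832.10 + $3,212.55 = $14,351.85
Ending inventory: 147 @ $11.80 + 79 @ $18.15 = $3,168.45

COGS = $14,351.85; ending inventory = $3,168.45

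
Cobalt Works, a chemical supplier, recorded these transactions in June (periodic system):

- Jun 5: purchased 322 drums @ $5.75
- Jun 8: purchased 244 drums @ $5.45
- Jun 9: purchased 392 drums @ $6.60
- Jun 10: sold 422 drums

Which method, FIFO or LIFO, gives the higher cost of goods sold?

LIFO

FIFO COGS: 322 @ $5.75 + 100 @ $5.45 = $2,396.50
LIFO COGS: 392 @ $6.60 + 30 @ $5.45 = $2,750.70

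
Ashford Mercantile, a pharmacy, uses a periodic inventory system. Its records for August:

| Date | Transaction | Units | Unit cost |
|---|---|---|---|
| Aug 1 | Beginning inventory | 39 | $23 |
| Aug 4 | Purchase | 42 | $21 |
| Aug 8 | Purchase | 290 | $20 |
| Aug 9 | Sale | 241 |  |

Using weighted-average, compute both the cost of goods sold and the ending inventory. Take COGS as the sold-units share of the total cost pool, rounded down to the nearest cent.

Aug 9, sell 241: 241/371 × $7,579.00 → $4,923.28
Ending inventory (cost pool remaining) = $2,655.72

COGS = $4,923.28; ending inventory = $2,655.72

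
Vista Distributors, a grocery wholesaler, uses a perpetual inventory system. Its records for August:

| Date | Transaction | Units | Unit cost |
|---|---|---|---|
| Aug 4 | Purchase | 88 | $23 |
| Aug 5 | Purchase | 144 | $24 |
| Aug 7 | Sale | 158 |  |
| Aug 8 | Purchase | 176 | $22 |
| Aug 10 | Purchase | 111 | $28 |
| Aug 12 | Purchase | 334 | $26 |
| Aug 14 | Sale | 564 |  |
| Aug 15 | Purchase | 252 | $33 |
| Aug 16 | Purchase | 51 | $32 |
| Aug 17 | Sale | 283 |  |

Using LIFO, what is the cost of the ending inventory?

Ending inventory = $3,616

Aug 7, 158 sold [LIFO — newest first]: 144 @ $24 + 14 @ $23 = $3,778
Aug 14, 564 sold [LIFO — newest first]: 334 @ $26 + 111 @ $28 + 119 @ $22 = $14,410
Aug 17, 283 sold [LIFO — newest first]: 51 @ $32 + 232 @ $33 = $9,288
Total COGS = $3,778 + $14,410 + $9,288 = $27,476
Ending inventory: 74 @ $23 + 57 @ $22 + 20 @ $33 = $3,616
Check: goods available $31,092 = COGS $27,476 + ending $3,616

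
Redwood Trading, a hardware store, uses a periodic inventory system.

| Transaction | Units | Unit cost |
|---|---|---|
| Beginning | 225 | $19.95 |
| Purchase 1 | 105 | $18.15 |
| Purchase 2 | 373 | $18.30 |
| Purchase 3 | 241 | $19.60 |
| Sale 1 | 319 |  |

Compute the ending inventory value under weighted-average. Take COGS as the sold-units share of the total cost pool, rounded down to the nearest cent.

Ending inventory = $11,880.30

Sale 1, sell 319: 319/944 × $17,944.00 → $6,063.70
Ending inventory (cost pool remaining) = $11,880.30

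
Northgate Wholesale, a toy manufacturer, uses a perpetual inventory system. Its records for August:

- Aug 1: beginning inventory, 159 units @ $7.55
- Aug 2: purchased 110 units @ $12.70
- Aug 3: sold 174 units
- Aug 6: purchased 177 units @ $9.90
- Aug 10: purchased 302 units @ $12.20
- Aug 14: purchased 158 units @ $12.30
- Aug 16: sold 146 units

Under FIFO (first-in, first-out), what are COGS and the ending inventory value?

COGS = $3,102.35; ending inventory = $6,875.20

Aug 3, 174 sold [FIFO — oldest first]: 159 @ $7.55 + 15 @ $12.70 = $1,390.95
Aug 16, 146 sold [FIFO — oldest first]: 95 @ $12.70 + 51 @ $9.90 = $1,711.40
Total COGS = $1,390.95 + $1,711.40 = $3,102.35
Ending inventory: 126 @ $9.90 + 302 @ $12.20 + 158 @ $12.30 = $6,875.20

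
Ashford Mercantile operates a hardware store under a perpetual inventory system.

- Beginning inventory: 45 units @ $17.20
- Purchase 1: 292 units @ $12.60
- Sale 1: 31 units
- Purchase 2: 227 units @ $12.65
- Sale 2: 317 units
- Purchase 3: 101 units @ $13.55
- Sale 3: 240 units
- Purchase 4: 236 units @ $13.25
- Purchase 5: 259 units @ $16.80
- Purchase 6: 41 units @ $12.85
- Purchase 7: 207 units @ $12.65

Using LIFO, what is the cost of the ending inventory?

Sale 1 (31) [LIFO — newest first]: 31 @ $12.60 = $390.60
Sale 2 (317) [LIFO — newest first]: 227 @ $12.65 + 90 @ $12.60 = $4,005.55
Sale 3 (240) [LIFO — newest first]: 101 @ $13.55 + 139 @ $12.60 = $3,119.95
Total COGS = $390.60 + $4,005.55 + $3,119.95 = $7,516.10
Ending inventory: 45 @ $17.20 + 32 @ $12.60 + 236 @ $13.25 + 259 @ $16.80 + 41 @ $12.85 + 207 @ $12.65 = $11,800.80

Ending inventory = $11,800.80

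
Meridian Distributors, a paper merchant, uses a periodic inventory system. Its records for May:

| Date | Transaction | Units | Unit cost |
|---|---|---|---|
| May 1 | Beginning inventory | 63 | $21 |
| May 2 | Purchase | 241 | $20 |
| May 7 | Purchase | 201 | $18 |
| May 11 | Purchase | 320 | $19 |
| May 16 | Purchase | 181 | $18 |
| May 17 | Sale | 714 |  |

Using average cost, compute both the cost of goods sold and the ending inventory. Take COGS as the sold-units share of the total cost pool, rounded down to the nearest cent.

May 17, sell 714: 714/1006 × $19,099.00 → $13,555.35
Ending inventory (cost pool remaining) = $5,543.65

COGS = $13,555.35; ending inventory = $5,543.65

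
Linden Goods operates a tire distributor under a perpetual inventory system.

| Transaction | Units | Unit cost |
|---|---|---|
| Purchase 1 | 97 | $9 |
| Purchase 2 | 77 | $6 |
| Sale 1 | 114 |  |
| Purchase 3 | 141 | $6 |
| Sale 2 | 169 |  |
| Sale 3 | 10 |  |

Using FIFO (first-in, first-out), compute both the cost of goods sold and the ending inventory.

Sale 1 (114) [FIFO — oldest first]: 97 @ $9 + 17 @ $6 = $975
Sale 2 (169) [FIFO — oldest first]: 60 @ $6 + 109 @ $6 = $1,014
Sale 3 (10) [FIFO — oldest first]: 10 @ $6 = $60
Total COGS = $975 + $1,014 + $60 = $2,049
Ending inventory: 22 @ $6 = $132
Check: goods available $2,181 = COGS $2,049 + ending $132

COGS = $2,049; ending inventory = $132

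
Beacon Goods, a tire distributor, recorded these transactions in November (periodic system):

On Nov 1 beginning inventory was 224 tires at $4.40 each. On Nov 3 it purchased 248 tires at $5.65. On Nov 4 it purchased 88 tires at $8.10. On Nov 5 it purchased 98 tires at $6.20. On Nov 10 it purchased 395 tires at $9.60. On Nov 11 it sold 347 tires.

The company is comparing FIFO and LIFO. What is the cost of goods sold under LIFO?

COGS = $3,331.20

FIFO COGS: 224 @ $4.40 + 123 @ $5.65 = $1,680.55
LIFO COGS: 347 @ $9.60 = $3,331.20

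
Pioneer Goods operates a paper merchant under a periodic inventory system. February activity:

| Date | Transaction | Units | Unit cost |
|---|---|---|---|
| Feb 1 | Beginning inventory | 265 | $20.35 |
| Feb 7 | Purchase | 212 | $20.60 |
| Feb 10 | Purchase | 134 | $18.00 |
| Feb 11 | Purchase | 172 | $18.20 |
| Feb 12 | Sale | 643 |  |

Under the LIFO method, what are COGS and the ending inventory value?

COGS = $12,453.35; ending inventory = $2,849.00

Feb 12, 643 sold [LIFO — newest first]: 172 @ $18.20 + 134 @ $18.00 + 212 @ $20.60 + 125 @ $20.35 = $12,453.35
Ending inventory: 140 @ $20.35 = $2,849.00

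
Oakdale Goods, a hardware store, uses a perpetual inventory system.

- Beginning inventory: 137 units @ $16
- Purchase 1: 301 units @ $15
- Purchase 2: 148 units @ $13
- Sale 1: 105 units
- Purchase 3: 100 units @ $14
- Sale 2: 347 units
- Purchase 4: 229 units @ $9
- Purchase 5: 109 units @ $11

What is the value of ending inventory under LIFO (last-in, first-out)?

Sale 1 (105) [LIFO — newest first]: 105 @ $13 = $1,365
Sale 2 (347) [LIFO — newest first]: 100 @ $14 + 43 @ $13 + 204 @ $15 = $5,019
Total COGS = $1,365 + $5,019 = $6,384
Ending inventory: 137 @ $16 + 97 @ $15 + 229 @ $9 + 109 @ $11 = $6,907
Check: goods available $13,291 = COGS $6,384 + ending $6,907

Ending inventory = $6,907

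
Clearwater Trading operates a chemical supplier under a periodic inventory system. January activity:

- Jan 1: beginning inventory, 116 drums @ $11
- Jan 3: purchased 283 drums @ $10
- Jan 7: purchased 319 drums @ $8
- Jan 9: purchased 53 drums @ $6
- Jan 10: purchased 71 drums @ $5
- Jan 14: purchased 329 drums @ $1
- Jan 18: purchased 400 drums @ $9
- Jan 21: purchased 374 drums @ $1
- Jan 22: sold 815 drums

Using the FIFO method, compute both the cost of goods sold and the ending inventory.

Jan 22, 815 sold [FIFO — oldest first]: 116 @ $11 + 283 @ $10 + 319 @ $8 + 53 @ $6 + 44 @ $5 = $7,196
Ending inventory: 27 @ $5 + 329 @ $1 + 400 @ $9 + 374 @ $1 = $4,438
Check: goods available $11,634 = COGS $7,196 + ending $4,438

COGS = $7,196; ending inventory = $4,438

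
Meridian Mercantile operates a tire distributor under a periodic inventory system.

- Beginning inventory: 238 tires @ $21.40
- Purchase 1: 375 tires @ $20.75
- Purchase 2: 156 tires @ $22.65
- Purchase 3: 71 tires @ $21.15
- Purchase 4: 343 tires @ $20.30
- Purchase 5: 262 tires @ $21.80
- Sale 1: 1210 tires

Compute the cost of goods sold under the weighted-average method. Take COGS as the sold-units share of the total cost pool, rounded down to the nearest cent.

COGS = $25,610.13

Sale 1, sell 1210: 1210/1445 × $30,584.00 → $25,610.13
Ending inventory (cost pool remaining) = $4,973.87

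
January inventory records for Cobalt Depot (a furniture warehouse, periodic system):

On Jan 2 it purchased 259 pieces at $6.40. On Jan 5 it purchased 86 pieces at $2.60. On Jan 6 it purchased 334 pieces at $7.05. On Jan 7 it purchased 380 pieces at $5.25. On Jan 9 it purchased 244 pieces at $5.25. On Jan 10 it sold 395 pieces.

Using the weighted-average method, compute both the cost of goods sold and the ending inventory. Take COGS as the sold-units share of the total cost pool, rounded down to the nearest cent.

COGS = $2,277.20; ending inventory = $5,234.70

Jan 10, sell 395: 395/1303 × $7,511.90 → $2,277.20
Ending inventory (cost pool remaining) = $5,234.70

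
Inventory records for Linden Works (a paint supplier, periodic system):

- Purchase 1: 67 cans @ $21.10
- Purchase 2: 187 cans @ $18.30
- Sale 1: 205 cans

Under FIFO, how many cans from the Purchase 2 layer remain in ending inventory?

49

Sale 1 (205) [FIFO — oldest first]: 67 @ $21.10 + 138 @ $18.30 = $3,939.10
Ending inventory: 49 @ $18.30 = $896.70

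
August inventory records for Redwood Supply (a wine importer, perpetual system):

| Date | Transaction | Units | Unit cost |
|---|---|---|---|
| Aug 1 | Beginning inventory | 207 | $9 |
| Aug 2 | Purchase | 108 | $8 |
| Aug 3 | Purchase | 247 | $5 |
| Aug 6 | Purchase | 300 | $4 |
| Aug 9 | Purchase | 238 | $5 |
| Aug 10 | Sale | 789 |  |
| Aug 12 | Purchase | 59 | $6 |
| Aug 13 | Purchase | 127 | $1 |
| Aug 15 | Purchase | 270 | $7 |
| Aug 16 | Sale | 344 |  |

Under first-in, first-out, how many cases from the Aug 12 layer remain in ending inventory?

Aug 10, 789 sold [FIFO — oldest first]: 207 @ $9 + 108 @ $8 + 247 @ $5 + 227 @ $4 = $4,870
Aug 16, 344 sold [FIFO — oldest first]: 73 @ $4 + 238 @ $5 + 33 @ $6 = $1,680
Total COGS = $4,870 + $1,680 = $6,550
Ending inventory: 26 @ $6 + 127 @ $1 + 270 @ $7 = $2,173

26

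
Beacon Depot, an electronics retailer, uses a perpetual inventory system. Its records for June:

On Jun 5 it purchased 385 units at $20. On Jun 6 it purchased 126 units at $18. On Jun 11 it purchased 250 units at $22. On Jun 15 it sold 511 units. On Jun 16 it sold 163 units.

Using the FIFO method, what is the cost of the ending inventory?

Jun 15, 511 sold [FIFO — oldest first]: 385 @ $20 + 126 @ $18 = $9,968
Jun 16, 163 sold [FIFO — oldest first]: 163 @ $22 = $3,586
Total COGS = $9,968 + $3,586 = $13,554
Ending inventory: 87 @ $22 = $1,914

Ending inventory = $1,914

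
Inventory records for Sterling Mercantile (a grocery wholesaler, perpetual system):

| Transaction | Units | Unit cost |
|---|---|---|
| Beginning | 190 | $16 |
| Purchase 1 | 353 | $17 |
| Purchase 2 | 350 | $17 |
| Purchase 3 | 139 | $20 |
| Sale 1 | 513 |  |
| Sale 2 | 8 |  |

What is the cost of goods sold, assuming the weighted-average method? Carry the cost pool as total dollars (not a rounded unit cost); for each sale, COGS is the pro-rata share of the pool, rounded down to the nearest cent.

After Beginning: 190 on hand, pool $3,040.00 (≈ $16.0000 each)
After Purchase 1: 543 on hand, pool $9,041.00 (≈ $16.6501 each)
After Purchase 2: 893 on hand, pool $14,991.00 (≈ $16.7872 each)
After Purchase 3: 1032 on hand, pool $17,771.00 (≈ $17.2200 each)
Sale 1, sell 513: 513/1032 × $17,771.00 → $8,833.84
Sale 2, sell 8: 8/519 × $8,937.16 → $137.75
Total COGS = $8,833.84 + $137.75 = $8,971.59
Ending inventory (cost pool remaining) = $8,799.41

COGS = $8,971.59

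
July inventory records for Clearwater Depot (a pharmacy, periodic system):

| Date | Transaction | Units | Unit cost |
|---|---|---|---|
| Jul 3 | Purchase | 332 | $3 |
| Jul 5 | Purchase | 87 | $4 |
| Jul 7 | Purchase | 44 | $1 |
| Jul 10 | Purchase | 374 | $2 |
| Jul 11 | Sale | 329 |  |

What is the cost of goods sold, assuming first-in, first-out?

Jul 11, 329 sold [FIFO — oldest first]: 329 @ $3 = $987
Ending inventory: 3 @ $3 + 87 @ $4 + 44 @ $1 + 374 @ $2 = $1,149

COGS = $987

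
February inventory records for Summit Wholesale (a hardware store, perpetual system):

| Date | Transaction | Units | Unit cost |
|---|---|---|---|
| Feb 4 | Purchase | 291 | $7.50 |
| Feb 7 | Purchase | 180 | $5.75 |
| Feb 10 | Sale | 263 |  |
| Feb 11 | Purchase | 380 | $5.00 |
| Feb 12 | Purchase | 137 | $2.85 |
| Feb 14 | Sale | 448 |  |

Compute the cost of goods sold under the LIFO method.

COGS = $3,602.95

Feb 10, 263 sold [LIFO — newest first]: 180 @ $5.75 + 83 @ $7.50 = $1,657.50
Feb 14, 448 sold [LIFO — newest first]: 137 @ $2.85 + 311 @ $5.00 = $1,945.45
Total COGS = $1,657.50 + $1,945.45 = $3,602.95
Ending inventory: 208 @ $7.50 + 69 @ $5.00 = $1,905.00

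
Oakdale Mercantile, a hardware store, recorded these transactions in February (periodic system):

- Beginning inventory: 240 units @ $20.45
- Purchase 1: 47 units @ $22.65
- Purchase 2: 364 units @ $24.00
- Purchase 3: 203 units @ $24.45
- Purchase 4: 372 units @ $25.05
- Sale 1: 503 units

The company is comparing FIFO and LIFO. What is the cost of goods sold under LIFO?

COGS = $12,521.55

FIFO COGS: 240 @ $20.45 + 47 @ $22.65 + 216 @ $24.00 = $11,156.55
LIFO COGS: 372 @ $25.05 + 131 @ $24.45 = $12,521.55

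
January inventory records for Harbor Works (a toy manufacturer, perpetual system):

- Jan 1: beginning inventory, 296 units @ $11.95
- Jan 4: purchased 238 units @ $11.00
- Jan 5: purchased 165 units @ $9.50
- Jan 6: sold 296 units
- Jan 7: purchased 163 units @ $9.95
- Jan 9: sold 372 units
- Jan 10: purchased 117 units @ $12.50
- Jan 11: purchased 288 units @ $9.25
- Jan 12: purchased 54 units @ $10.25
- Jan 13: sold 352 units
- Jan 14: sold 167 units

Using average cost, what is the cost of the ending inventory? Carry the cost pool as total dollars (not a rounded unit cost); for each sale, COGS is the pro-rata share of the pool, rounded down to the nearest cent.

Ending inventory = $1,387.62

After Jan 1: 296 on hand, pool $3,537.20 (≈ $11.9500 each)
After Jan 4: 534 on hand, pool $6,155.20 (≈ $11.5266 each)
After Jan 5: 699 on hand, pool $7,722.70 (≈ $11.0482 each)
Jan 6, sell 296: 296/699 × $7,722.70 → $3,270.27
After Jan 7: 566 on hand, pool $6,074.28 (≈ $10.7319 each)
Jan 9, sell 372: 372/566 × $6,074.28 → $3,992.28
After Jan 10: 311 on hand, pool $3,544.50 (≈ $11.3971 each)
After Jan 11: 599 on hand, pool $6,208.50 (≈ $10.3648 each)
After Jan 12: 653 on hand, pool $6,762.00 (≈ $10.3553 each)
Jan 13, sell 352: 352/653 × $6,762.00 → $3,645.05
Jan 14, sell 167: 167/301 × $3,116.95 → $1,729.33
Total COGS = $3,270.27 + $3,992.28 + $3,645.05 + $1,729.33 = $12,636.93
Ending inventory (cost pool remaining) = $1,387.62
Check: goods available $14,024.55 = COGS $12,636.93 + ending $1,387.62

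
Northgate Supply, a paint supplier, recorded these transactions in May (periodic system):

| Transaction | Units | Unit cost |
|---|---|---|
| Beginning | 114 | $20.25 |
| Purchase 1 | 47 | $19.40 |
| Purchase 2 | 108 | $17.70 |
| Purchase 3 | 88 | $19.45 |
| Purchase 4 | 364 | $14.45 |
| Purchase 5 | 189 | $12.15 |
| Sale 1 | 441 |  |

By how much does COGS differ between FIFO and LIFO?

$2,119.55

FIFO COGS: 114 @ $20.25 + 47 @ $19.40 + 108 @ $17.70 + 88 @ $19.45 + 84 @ $14.45 = $8,057.30
LIFO COGS: 189 @ $12.15 + 252 @ $14.45 = $5,937.75
Difference = |$8,057.30 − $5,937.75| = $2,119.55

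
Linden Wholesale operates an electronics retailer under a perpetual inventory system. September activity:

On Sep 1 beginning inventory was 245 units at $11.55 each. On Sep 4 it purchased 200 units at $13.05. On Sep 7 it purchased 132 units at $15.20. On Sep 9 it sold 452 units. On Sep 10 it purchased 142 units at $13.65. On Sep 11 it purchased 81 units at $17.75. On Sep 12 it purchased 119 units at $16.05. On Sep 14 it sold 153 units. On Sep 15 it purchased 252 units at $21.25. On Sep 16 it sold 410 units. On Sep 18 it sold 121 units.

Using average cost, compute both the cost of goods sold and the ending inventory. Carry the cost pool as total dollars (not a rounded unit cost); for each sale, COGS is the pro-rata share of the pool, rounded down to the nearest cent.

After Sep 1: 245 on hand, pool $2,829.75 (≈ $11.5500 each)
After Sep 4: 445 on hand, pool $5,439.75 (≈ $12.2242 each)
After Sep 7: 577 on hand, pool $7,446.15 (≈ $12.9049 each)
Sep 9, sell 452: 452/577 × $7,446.15 → $5,833.03
After Sep 10: 267 on hand, pool $3,551.42 (≈ $13.3012 each)
After Sep 11: 348 on hand, pool $4,989.17 (≈ $14.3367 each)
After Sep 12: 467 on hand, pool $6,899.12 (≈ $14.7733 each)
Sep 14, sell 153: 153/467 × $6,899.12 → $2,260.31
After Sep 15: 566 on hand, pool $9,993.81 (≈ $17.6569 each)
Sep 16, sell 410: 410/566 × $9,993.81 → $7,239.33
Sep 18, sell 121: 121/156 × $2,754.48 → $2,136.48
Total COGS = $5,833.03 + $2,260.31 + $7,239.33 + $2,136.48 = $17,469.15
Ending inventory (cost pool remaining) = $618.00

COGS = $17,469.15; ending inventory = $618.00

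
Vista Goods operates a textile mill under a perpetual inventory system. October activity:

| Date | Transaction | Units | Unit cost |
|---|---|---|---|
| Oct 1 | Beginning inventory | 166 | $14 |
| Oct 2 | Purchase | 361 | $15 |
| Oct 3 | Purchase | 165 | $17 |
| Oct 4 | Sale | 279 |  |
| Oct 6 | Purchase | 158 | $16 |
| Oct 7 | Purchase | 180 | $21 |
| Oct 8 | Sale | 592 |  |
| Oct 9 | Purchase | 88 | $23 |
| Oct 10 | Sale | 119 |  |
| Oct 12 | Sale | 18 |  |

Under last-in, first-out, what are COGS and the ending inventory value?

COGS = $17,336; ending inventory = $1,540

Oct 4, 279 sold [LIFO — newest first]: 165 @ $17 + 114 @ $15 = $4,515
Oct 8, 592 sold [LIFO — newest first]: 180 @ $21 + 158 @ $16 + 247 @ $15 + 7 @ $14 = $10,111
Oct 10, 119 sold [LIFO — newest first]: 88 @ $23 + 31 @ $14 = $2,458
Oct 12, 18 sold [LIFO — newest first]: 18 @ $14 = $252
Total COGS = $4,515 + $10,111 + $2,458 + $252 = $17,336
Ending inventory: 110 @ $14 = $1,540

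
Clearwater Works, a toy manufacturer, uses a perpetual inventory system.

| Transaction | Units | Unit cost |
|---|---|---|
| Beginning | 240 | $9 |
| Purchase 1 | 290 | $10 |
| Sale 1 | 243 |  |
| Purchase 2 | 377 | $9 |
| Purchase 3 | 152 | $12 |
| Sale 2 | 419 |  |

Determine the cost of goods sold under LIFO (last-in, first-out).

Sale 1 (243) [LIFO — newest first]: 243 @ $10 = $2,430
Sale 2 (419) [LIFO — newest first]: 152 @ $12 + 267 @ $9 = $4,227
Total COGS = $2,430 + $4,227 = $6,657
Ending inventory: 240 @ $9 + 47 @ $10 + 110 @ $9 = $3,620
Check: goods available $10,277 = COGS $6,657 + ending $3,620

COGS = $6,657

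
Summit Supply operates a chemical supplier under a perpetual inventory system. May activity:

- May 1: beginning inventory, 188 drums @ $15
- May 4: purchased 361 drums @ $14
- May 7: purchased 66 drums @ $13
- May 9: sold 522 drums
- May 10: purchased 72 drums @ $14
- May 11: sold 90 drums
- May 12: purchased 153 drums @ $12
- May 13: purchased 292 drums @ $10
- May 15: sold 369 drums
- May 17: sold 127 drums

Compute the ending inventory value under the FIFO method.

Ending inventory = $240

May 9, 522 sold [FIFO — oldest first]: 188 @ $15 + 334 @ $14 = $7,496
May 11, 90 sold [FIFO — oldest first]: 27 @ $14 + 63 @ $13 = $1,197
May 15, 369 sold [FIFO — oldest first]: 3 @ $13 + 72 @ $14 + 153 @ $12 + 141 @ $10 = $4,293
May 17, 127 sold [FIFO — oldest first]: 127 @ $10 = $1,270
Total COGS = $7,496 + $1,197 + $4,293 + $1,270 = $14,256
Ending inventory: 24 @ $10 = $240
Check: goods available $14,496 = COGS $14,256 + ending $240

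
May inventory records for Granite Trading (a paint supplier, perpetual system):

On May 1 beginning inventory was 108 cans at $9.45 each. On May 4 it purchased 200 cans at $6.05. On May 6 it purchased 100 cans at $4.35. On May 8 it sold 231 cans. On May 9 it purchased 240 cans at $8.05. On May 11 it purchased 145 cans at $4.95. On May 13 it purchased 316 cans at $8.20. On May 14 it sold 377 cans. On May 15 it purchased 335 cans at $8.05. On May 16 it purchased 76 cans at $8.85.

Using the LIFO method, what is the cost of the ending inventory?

Ending inventory = $7,155.20

May 8, 231 sold [LIFO — newest first]: 100 @ $4.35 + 131 @ $6.05 = $1,227.55
May 14, 377 sold [LIFO — newest first]: 316 @ $8.20 + 61 @ $4.95 = $2,893.15
Total COGS = $1,227.55 + $2,893.15 = $4,120.70
Ending inventory: 108 @ $9.45 + 69 @ $6.05 + 240 @ $8.05 + 84 @ $4.95 + 335 @ $8.05 + 76 @ $8.85 = $7,155.20
Check: goods available $11,275.90 = COGS $4,120.70 + ending $7,155.20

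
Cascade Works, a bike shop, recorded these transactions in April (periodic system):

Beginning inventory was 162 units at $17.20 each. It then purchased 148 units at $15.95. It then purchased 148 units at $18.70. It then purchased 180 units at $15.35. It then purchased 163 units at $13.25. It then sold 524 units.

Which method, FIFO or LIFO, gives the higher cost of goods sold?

FIFO

FIFO COGS: 162 @ $17.20 + 148 @ $15.95 + 148 @ $18.70 + 66 @ $15.35 = $8,927.70
LIFO COGS: 163 @ $13.25 + 180 @ $15.35 + 148 @ $18.70 + 33 @ $15.95 = $8,216.70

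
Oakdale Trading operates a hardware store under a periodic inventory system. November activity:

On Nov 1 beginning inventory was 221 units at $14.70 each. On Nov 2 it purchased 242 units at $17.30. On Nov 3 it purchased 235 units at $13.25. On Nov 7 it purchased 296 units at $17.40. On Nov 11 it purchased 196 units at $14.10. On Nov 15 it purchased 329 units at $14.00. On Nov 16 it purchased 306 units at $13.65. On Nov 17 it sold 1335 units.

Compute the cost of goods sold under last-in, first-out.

COGS = $19,452.90

Nov 17, 1335 sold [LIFO — newest first]: 306 @ $13.65 + 329 @ $14.00 + 196 @ $14.10 + 296 @ $17.40 + 208 @ $13.25 = $19,452.90
Ending inventory: 221 @ $14.70 + 242 @ $17.30 + 27 @ $13.25 = $7,793.05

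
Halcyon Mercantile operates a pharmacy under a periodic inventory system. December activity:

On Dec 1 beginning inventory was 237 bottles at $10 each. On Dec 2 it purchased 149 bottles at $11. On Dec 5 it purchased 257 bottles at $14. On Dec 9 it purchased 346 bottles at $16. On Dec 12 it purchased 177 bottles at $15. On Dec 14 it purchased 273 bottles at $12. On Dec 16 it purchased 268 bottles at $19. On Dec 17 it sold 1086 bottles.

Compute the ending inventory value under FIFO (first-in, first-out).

Ending inventory = $9,568

Dec 17, 1086 sold [FIFO — oldest first]: 237 @ $10 + 149 @ $11 + 257 @ $14 + 346 @ $16 + 97 @ $15 = $14,598
Ending inventory: 80 @ $15 + 273 @ $12 + 268 @ $19 = $9,568
Check: goods available $24,166 = COGS $14,598 + ending $9,568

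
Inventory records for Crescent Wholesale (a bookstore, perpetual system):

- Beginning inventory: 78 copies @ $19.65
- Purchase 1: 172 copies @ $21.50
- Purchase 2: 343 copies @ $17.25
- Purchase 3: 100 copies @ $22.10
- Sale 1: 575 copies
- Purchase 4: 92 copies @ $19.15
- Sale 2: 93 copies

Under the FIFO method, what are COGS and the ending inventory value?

COGS = $12,804.95; ending inventory = $2,314.30

Sale 1 (575) [FIFO — oldest first]: 78 @ $19.65 + 172 @ $21.50 + 325 @ $17.25 = $10,836.95
Sale 2 (93) [FIFO — oldest first]: 18 @ $17.25 + 75 @ $22.10 = $1,968.00
Total COGS = $10,836.95 + $1,968.00 = $12,804.95
Ending inventory: 25 @ $22.10 + 92 @ $19.15 = $2,314.30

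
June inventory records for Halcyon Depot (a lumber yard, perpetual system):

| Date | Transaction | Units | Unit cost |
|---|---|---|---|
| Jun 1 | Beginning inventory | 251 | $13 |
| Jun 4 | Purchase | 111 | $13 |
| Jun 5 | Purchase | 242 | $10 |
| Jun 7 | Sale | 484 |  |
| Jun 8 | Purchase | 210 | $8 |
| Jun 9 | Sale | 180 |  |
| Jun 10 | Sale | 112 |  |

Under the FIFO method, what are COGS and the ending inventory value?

Jun 7, 484 sold [FIFO — oldest first]: 251 @ $13 + 111 @ $13 + 122 @ $10 = $5,926
Jun 9, 180 sold [FIFO — oldest first]: 120 @ $10 + 60 @ $8 = $1,680
Jun 10, 112 sold [FIFO — oldest first]: 112 @ $8 = $896
Total COGS = $5,926 + $1,680 + $896 = $8,502
Ending inventory: 38 @ $8 = $304

COGS = $8,502; ending inventory = $304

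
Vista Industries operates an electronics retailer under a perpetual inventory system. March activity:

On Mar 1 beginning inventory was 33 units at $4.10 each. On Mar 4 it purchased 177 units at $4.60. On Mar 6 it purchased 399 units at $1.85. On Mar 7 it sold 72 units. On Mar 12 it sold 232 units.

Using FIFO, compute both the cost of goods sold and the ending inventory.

Mar 7, 72 sold [FIFO — oldest first]: 33 @ $4.10 + 39 @ $4.60 = $314.70
Mar 12, 232 sold [FIFO — oldest first]: 138 @ $4.60 + 94 @ $1.85 = $808.70
Total COGS = $314.70 + $808.70 = $1,123.40
Ending inventory: 305 @ $1.85 = $564.25
Check: goods available $1,687.65 = COGS $1,123.40 + ending $564.25

COGS = $1,123.40; ending inventory = $564.25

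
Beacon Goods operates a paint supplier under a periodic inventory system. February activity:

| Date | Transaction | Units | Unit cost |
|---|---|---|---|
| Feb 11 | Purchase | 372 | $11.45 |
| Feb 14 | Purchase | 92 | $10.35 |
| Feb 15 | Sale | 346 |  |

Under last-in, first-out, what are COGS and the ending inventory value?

Feb 15, 346 sold [LIFO — newest first]: 92 @ $10.35 + 254 @ $11.45 = $3,860.50
Ending inventory: 118 @ $11.45 = $1,351.10

COGS = $3,860.50; ending inventory = $1,351.10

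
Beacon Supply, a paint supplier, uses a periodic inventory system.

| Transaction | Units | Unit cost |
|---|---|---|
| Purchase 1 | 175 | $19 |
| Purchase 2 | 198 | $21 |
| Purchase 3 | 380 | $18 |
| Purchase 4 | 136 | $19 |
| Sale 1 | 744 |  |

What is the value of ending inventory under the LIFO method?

Sale 1 (744) [LIFO — newest first]: 136 @ $19 + 380 @ $18 + 198 @ $21 + 30 @ $19 = $14,152
Ending inventory: 145 @ $19 = $2,755

Ending inventory = $2,755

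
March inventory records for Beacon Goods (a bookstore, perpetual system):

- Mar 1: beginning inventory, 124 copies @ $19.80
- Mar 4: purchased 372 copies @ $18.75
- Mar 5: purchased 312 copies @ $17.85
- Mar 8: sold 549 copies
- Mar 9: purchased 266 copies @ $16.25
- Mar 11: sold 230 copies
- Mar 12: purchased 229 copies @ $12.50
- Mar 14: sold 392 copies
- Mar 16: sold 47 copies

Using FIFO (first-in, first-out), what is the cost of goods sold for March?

Mar 8, 549 sold [FIFO — oldest first]: 124 @ $19.80 + 372 @ $18.75 + 53 @ $17.85 = $10,376.25
Mar 11, 230 sold [FIFO — oldest first]: 230 @ $17.85 = $4,105.50
Mar 14, 392 sold [FIFO — oldest first]: 29 @ $17.85 + 266 @ $16.25 + 97 @ $12.50 = $6,052.65
Mar 16, 47 sold [FIFO — oldest first]: 47 @ $12.50 = $587.50
Total COGS = $10,376.25 + $4,105.50 + $6,052.65 + $587.50 = $21,121.90
Ending inventory: 85 @ $12.50 = $1,062.50

COGS = $21,121.90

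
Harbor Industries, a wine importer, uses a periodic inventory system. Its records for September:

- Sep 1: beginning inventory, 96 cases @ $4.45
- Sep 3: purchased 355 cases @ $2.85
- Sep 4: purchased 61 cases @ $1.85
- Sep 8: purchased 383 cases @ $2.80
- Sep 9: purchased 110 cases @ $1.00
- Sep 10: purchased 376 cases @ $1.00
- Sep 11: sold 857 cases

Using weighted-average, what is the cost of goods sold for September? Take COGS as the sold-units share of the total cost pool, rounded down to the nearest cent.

COGS = $1,930.08

Sep 11, sell 857: 857/1381 × $3,110.20 → $1,930.08
Ending inventory (cost pool remaining) = $1,180.12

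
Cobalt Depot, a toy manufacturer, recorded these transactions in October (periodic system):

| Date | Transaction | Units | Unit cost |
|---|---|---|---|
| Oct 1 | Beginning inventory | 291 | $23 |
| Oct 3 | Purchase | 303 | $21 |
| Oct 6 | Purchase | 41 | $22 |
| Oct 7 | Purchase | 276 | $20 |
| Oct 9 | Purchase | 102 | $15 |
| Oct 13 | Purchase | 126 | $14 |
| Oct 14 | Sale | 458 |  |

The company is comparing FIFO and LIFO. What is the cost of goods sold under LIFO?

FIFO COGS: 291 @ $23 + 167 @ $21 = $10,200
LIFO COGS: 126 @ $14 + 102 @ $15 + 230 @ $20 = $7,894

COGS = $7,894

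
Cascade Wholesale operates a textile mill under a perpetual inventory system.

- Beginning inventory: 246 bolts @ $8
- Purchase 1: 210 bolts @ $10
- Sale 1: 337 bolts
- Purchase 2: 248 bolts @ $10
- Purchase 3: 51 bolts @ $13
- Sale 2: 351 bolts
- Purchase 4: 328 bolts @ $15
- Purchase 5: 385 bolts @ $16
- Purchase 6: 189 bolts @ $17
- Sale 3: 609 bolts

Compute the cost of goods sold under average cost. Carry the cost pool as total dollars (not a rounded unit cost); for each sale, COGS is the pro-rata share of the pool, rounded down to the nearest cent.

After Beginning: 246 on hand, pool $1,968.00 (≈ $8.0000 each)
After Purchase 1: 456 on hand, pool $4,068.00 (≈ $8.9211 each)
Sale 1, sell 337: 337/456 × $4,068.00 → $3,006.39
After Purchase 2: 367 on hand, pool $3,541.61 (≈ $9.6502 each)
After Purchase 3: 418 on hand, pool $4,204.61 (≈ $10.0589 each)
Sale 2, sell 351: 351/418 × $4,204.61 → $3,530.66
After Purchase 4: 395 on hand, pool $5,593.95 (≈ $14.1619 each)
After Purchase 5: 780 on hand, pool $11,753.95 (≈ $15.0692 each)
After Purchase 6: 969 on hand, pool $14,966.95 (≈ $15.4458 each)
Sale 3, sell 609: 609/969 × $14,966.95 → $9,406.47
Total COGS = $3,006.39 + $3,530.66 + $9,406.47 = $15,943.52
Ending inventory (cost pool remaining) = $5,560.48

COGS = $15,943.52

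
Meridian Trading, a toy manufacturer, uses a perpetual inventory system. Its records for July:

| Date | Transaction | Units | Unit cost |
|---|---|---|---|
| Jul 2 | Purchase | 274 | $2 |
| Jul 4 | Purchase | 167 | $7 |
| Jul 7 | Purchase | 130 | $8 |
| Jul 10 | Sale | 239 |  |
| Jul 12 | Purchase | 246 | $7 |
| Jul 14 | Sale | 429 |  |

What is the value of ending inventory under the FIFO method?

Jul 10, 239 sold [FIFO — oldest first]: 239 @ $2 = $478
Jul 14, 429 sold [FIFO — oldest first]: 35 @ $2 + 167 @ $7 + 130 @ $8 + 97 @ $7 = $2,958
Total COGS = $478 + $2,958 = $3,436
Ending inventory: 149 @ $7 = $1,043

Ending inventory = $1,043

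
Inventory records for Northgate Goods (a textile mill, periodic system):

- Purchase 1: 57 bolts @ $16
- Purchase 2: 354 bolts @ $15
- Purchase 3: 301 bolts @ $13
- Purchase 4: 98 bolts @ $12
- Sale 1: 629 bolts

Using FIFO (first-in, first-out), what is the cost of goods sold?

COGS = $9,056

Sale 1 (629) [FIFO — oldest first]: 57 @ $16 + 354 @ $15 + 218 @ $13 = $9,056
Ending inventory: 83 @ $13 + 98 @ $12 = $2,255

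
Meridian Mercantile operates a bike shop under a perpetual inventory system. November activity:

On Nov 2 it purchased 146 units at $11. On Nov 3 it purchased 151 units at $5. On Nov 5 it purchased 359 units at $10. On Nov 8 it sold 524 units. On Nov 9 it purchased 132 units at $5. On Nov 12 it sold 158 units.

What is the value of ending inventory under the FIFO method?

Ending inventory = $530

Nov 8, 524 sold [FIFO — oldest first]: 146 @ $11 + 151 @ $5 + 227 @ $10 = $4,631
Nov 12, 158 sold [FIFO — oldest first]: 132 @ $10 + 26 @ $5 = $1,450
Total COGS = $4,631 + $1,450 = $6,081
Ending inventory: 106 @ $5 = $530
Check: goods available $6,611 = COGS $6,081 + ending $530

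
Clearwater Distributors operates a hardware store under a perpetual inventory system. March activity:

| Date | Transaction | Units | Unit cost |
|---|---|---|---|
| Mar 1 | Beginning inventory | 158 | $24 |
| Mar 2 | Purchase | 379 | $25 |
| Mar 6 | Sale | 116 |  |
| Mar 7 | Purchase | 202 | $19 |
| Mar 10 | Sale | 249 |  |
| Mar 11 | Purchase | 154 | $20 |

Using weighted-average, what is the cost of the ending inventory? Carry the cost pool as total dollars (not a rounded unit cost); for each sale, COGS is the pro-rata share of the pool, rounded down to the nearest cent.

After Mar 1: 158 on hand, pool $3,792.00 (≈ $24.0000 each)
After Mar 2: 537 on hand, pool $13,267.00 (≈ $24.7058 each)
Mar 6, sell 116: 116/537 × $13,267.00 → $2,865.86
After Mar 7: 623 on hand, pool $14,239.14 (≈ $22.8558 each)
Mar 10, sell 249: 249/623 × $14,239.14 → $5,691.08
After Mar 11: 528 on hand, pool $11,628.06 (≈ $22.0228 each)
Total COGS = $2,865.86 + $5,691.08 = $8,556.94
Ending inventory (cost pool remaining) = $11,628.06

Ending inventory = $11,628.06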